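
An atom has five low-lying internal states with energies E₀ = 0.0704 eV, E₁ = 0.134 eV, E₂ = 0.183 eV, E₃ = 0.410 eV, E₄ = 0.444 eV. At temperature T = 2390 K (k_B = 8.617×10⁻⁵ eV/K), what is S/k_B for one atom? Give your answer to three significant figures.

1.41

k_BT = 8.617×10⁻⁵ × 2390 K = 0.20595 eV.
Eᵢ/kT = 0.34183, 0.65064, 0.88857, 1.9908, 2.1559.
Z = Σ e^(−Eᵢ/kT) = e^(−0.34183) + e^(−0.65064) + e^(−0.88857) + e^(−1.9908) + e^(−2.1559) = 0.71047 + 0.52171 + 0.41124 + 0.13659 + 0.11580 = 1.8958.
⟨E⟩ = Σ EᵢPᵢ = 0.15962 eV.
S/k_B = ln Z + ⟨E⟩/kT = ln(1.8958) + 0.15962/0.20595 = 0.63964 + 0.77504 = 1.41.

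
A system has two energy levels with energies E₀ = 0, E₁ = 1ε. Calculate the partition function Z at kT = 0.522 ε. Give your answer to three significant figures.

Z = 1.15

Eᵢ/kT = 0, 1.9157.
Z = Σ e^(−Eᵢ/kT) = e^(−0) + e^(−1.9157) = 1.0000 + 0.14724 = 1.1472.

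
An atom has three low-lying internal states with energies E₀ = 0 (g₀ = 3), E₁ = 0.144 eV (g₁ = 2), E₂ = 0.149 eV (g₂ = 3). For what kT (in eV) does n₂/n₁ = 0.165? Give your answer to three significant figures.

0.00227 eV

n₂/n₁ = (g₂/g₁) exp[−(E₂−E₁)/kT] = 0.165.
⇒ (E₂−E₁)/kT = ln((3/2)/0.165) = ln(9.0909) = 2.2073.
kT = 0.005 eV / 2.2073 = 0.00227 eV.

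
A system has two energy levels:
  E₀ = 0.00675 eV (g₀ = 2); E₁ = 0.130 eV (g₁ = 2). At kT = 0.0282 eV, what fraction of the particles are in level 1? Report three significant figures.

Eᵢ/kT = 0.23936, 4.6099.
Z = Σ gᵢe^(−Eᵢ/kT) = 2·e^(−0.23936) + 2·e^(−4.6099) = 1.5743 + 0.019906 = 1.5942.
P₁ = g₁ e^(−E₁/kT) / Z = 0.019906/1.5942 = 0.0125.

0.0125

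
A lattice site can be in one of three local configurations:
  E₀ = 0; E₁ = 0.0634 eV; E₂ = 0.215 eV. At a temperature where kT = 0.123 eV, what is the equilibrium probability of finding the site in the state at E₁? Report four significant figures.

Eᵢ/kT = 0, 0.515447, 1.74797.
Z = Σ e^(−Eᵢ/kT) = e^(−0) + e^(−0.515447) + e^(−1.74797) = 1.00000 + 0.597234 + 0.174127 = 1.77136.
P₁ = e^(−E₁/kT) / Z = 0.597234/1.77136 = 0.3372.

0.3372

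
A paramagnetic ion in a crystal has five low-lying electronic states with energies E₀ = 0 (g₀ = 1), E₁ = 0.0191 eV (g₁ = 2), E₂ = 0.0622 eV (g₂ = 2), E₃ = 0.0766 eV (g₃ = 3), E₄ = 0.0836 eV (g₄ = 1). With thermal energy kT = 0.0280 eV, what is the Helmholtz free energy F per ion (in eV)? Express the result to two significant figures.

Eᵢ/kT = 0, 0.6821, 2.221, 2.736, 2.986.
Z = Σ gᵢe^(−Eᵢ/kT) = 1·e^(−0) + 2·e^(−0.6821) + 2·e^(−2.221) + 3·e^(−2.736) + 1·e^(−2.986) = 1.000 + 1.011 + 0.2170 + 0.1945 + 0.05049 = 2.473.
F = −kT ln Z = −0.0280 × ln(2.473) = −0.0280 × 0.9054 = -0.025 eV.

-0.025 eV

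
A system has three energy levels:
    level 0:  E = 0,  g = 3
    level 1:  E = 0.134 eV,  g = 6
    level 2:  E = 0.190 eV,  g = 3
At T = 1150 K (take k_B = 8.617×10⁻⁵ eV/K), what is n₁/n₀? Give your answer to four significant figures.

0.5173

k_BT = 8.617×10⁻⁵ × 1150 K = 0.0990955 eV.
n₁/n₀ = (g₁/g₀) exp[−(E₁−E₀)/kT] = (6/3) × exp(−(0.134 eV)/(0.0990955 eV)) = (6/3) × exp(-1.35223) = 0.5173.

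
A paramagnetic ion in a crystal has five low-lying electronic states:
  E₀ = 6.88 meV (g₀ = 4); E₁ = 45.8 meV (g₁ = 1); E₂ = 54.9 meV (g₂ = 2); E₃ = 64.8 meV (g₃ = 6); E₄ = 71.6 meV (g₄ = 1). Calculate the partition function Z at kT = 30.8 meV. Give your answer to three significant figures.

Eᵢ/kT = 0.22338, 1.4870, 1.7825, 2.1039, 2.3247.
Z = Σ gᵢe^(−Eᵢ/kT) = 4·e^(−0.22338) + 1·e^(−1.4870) + 2·e^(−1.7825) + 6·e^(−2.1039) + 1·e^(−2.3247) = 3.1992 + 0.22605 + 0.33643 + 0.73188 + 0.097813 = 4.5914.

Z = 4.59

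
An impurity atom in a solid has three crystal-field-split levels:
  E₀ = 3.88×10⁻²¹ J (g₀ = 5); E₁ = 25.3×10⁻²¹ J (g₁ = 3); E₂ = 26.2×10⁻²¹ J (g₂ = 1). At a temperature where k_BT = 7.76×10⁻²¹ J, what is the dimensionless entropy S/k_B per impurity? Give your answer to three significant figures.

1.79

Eᵢ/kT = 0.50000, 3.2603, 3.3763.
Z = Σ gᵢe^(−Eᵢ/kT) = 5·e^(−0.50000) + 3·e^(−3.2603) + 1·e^(−3.3763) = 3.0327 + 0.11513 + 0.034174 = 3.1820.
⟨E⟩ = Σ EᵢPᵢ = 4.8947 ×10⁻²¹ J.
S/k_B = ln Z + ⟨E⟩/kT = ln(3.1820) + 4.8947/7.76 = 1.1575 + 0.63076 = 1.79.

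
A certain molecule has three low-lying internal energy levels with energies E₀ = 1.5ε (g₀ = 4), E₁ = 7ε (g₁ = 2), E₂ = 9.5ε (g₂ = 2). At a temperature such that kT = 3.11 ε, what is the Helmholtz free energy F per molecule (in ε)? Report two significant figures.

Eᵢ/kT = 0.4823, 2.251, 3.055.
Z = Σ gᵢe^(−Eᵢ/kT) = 4·e^(−0.4823) + 2·e^(−2.251) + 2·e^(−3.055) = 2.469 + 0.2106 + 0.09425 = 2.774.
F = −kT ln Z = −3.11 × ln(2.774) = −3.11 × 1.020 = -3.2 ε.

-3.2 ε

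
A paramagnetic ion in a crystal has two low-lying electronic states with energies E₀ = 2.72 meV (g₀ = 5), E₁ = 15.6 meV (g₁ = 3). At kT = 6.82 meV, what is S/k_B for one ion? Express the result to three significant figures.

1.85

Eᵢ/kT = 0.39883, 2.2874.
Z = Σ gᵢe^(−Eᵢ/kT) = 5·e^(−0.39883) + 3·e^(−2.2874) = 3.3555 + 0.30459 = 3.6601.
⟨E⟩ = Σ EᵢPᵢ = 3.7919 meV.
S/k_B = ln Z + ⟨E⟩/kT = ln(3.6601) + 3.7919/6.82 = 1.2975 + 0.55600 = 1.85.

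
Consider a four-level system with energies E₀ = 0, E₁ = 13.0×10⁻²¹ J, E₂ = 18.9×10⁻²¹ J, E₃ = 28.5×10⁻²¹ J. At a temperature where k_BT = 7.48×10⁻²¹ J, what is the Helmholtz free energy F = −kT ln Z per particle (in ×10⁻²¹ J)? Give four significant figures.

Eᵢ/kT = 0, 1.73797, 2.52674, 3.81016.
Z = Σ e^(−Eᵢ/kT) = e^(−0) + e^(−1.73797) + e^(−2.52674) + e^(−3.81016) = 1.00000 + 0.175877 + 0.0799191 + 0.0221446 = 1.27794.
F = −kT ln Z = −7.48 × ln(1.27794) = −7.48 × 0.245249 = -1.834 ×10⁻²¹ J.

-1.834 ×10⁻²¹ J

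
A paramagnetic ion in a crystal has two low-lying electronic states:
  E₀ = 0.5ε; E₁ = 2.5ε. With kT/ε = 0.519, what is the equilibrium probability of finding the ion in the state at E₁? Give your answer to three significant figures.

0.0208

Eᵢ/kT = 0.96339, 4.8170.
Z = Σ e^(−Eᵢ/kT) = e^(−0.96339) + e^(−4.8170) = 0.38160 + 0.0080910 = 0.38969.
P₁ = e^(−E₁/kT) / Z = 0.0080910/0.38969 = 0.0208.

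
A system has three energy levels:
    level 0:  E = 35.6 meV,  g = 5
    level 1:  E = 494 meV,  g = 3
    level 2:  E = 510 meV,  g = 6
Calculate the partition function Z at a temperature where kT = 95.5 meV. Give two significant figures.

Eᵢ/kT = 0.3728, 5.173, 5.340.
Z = Σ gᵢe^(−Eᵢ/kT) = 5·e^(−0.3728) + 3·e^(−5.173) + 6·e^(−5.340) = 3.444 + 0.01700 + 0.02878 = 3.490.

Z = 3.5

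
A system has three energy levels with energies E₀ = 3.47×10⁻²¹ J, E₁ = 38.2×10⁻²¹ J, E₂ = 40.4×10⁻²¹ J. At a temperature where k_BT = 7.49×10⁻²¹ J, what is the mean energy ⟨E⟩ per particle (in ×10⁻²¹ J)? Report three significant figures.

4.06 ×10⁻²¹ J

Eᵢ/kT = 0.46328, 5.1001, 5.3939.
Z = Σ e^(−Eᵢ/kT) = e^(−0.46328) + e^(−5.1001) + e^(−5.3939) = 0.62922 + 0.0060961 + 0.0045442 = 0.63986.
⟨E⟩ = Σ Eᵢ e^(−Eᵢ/kT) / Z = (3.47·0.62922 + 38.2·0.0060961 + 40.4·0.0045442) / 0.63986 = 4.06 ×10⁻²¹ J.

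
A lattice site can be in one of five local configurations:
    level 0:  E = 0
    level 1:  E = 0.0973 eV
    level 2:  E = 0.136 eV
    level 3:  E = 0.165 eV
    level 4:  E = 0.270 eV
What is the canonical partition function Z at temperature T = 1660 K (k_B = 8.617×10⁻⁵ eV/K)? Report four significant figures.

Z = 2.360

k_BT = 8.617×10⁻⁵ × 1660 K = 0.143042 eV.
Eᵢ/kT = 0, 0.680220, 0.950770, 1.15351, 1.88756.
Z = Σ e^(−Eᵢ/kT) = e^(−0) + e^(−0.680220) + e^(−0.950770) + e^(−1.15351) + e^(−1.88756) = 1.00000 + 0.506506 + 0.386443 + 0.315527 + 0.151441 = 2.35992.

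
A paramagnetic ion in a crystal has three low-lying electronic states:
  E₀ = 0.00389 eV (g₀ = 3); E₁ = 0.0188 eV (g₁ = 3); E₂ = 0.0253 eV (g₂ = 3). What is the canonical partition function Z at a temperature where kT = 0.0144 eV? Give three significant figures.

Z = 3.62

Eᵢ/kT = 0.27014, 1.3056, 1.7569.
Z = Σ gᵢe^(−Eᵢ/kT) = 3·e^(−0.27014) + 3·e^(−1.3056) + 3·e^(−1.7569) = 2.2898 + 0.81303 + 0.51774 = 3.6206.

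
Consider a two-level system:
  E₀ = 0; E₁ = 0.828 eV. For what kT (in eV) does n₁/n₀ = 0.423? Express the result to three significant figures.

n₁/n₀ = exp[−(E₁−E₀)/kT] = 0.423.
⇒ (E₁−E₀)/kT = ln(1/0.423) = ln(2.3641) = 0.86040.
kT = 0.828 eV / 0.86040 = 0.962 eV.

0.962 eV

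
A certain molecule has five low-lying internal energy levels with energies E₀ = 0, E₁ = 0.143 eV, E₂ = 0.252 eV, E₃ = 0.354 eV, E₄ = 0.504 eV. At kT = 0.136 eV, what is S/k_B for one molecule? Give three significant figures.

Eᵢ/kT = 0, 1.0515, 1.8529, 2.6029, 3.7059.
Z = Σ e^(−Eᵢ/kT) = e^(−0) + e^(−1.0515) + e^(−1.8529) + e^(−2.6029) + e^(−3.7059) = 1.0000 + 0.34941 + 0.15678 + 0.074058 + 0.024578 = 1.6048.
⟨E⟩ = Σ EᵢPᵢ = 0.079809 eV.
S/k_B = ln Z + ⟨E⟩/kT = ln(1.6048) + 0.079809/0.136 = 0.47300 + 0.58683 = 1.06.

1.06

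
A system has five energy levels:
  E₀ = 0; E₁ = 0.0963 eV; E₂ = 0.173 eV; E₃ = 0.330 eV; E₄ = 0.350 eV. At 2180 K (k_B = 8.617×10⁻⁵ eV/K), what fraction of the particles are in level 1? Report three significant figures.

0.258

k_BT = 8.617×10⁻⁵ × 2180 K = 0.18785 eV.
Eᵢ/kT = 0, 0.51264, 0.92095, 1.7567, 1.8632.
Z = Σ e^(−Eᵢ/kT) = e^(−0) + e^(−0.51264) + e^(−0.92095) + e^(−1.7567) + e^(−1.8632) = 1.0000 + 0.59891 + 0.39814 + 0.17261 + 0.15518 = 2.3248.
P₁ = e^(−E₁/kT) / Z = 0.59891/2.3248 = 0.258.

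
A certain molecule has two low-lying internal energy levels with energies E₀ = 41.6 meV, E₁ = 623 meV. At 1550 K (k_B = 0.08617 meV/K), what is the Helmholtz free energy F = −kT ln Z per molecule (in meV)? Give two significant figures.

k_BT = 0.08617 × 1550 K = 133.6 meV.
Eᵢ/kT = 0.3114, 4.663.
Z = Σ e^(−Eᵢ/kT) = e^(−0.3114) + e^(−4.663) = 0.7324 + 0.009438 = 0.7418.
F = −kT ln Z = −133.6 × ln(0.7418) = −133.6 × -0.2987 = 40 meV.

40 meV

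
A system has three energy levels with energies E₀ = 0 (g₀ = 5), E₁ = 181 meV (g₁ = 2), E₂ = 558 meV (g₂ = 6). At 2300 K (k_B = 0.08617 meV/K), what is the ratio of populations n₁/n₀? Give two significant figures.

k_BT = 0.08617 × 2300 K = 198.2 meV.
n₁/n₀ = (g₁/g₀) exp[−(E₁−E₀)/kT] = (2/5) × exp(−(181 meV)/(198.2 meV)) = (2/5) × exp(-0.9132) = 0.16.

0.16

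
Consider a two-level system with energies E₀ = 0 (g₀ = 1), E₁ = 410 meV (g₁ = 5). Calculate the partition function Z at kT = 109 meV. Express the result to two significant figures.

Eᵢ/kT = 0, 3.761.
Z = Σ gᵢe^(−Eᵢ/kT) = 1·e^(−0) + 5·e^(−3.761) = 1.000 + 0.1163 = 1.116.

Z = 1.1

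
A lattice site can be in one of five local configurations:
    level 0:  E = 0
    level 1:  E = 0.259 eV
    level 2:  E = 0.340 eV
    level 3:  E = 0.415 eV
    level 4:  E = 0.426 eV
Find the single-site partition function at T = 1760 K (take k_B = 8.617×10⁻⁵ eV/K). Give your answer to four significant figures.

Z = 1.413

k_BT = 8.617×10⁻⁵ × 1760 K = 0.151659 eV.
Eᵢ/kT = 0, 1.70778, 2.24187, 2.73640, 2.80893.
Z = Σ e^(−Eᵢ/kT) = e^(−0) + e^(−1.70778) + e^(−2.24187) + e^(−2.73640) + e^(−2.80893) = 1.00000 + 0.181268 + 0.106260 + 0.0648032 + 0.0602694 = 1.41260.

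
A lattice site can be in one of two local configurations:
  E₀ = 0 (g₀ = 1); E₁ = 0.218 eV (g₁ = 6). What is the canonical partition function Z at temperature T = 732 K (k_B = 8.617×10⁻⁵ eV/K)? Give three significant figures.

k_BT = 8.617×10⁻⁵ × 732 K = 0.063076 eV.
Eᵢ/kT = 0, 3.4561.
Z = Σ gᵢe^(−Eᵢ/kT) = 1·e^(−0) + 6·e^(−3.4561) = 1.0000 + 0.18932 = 1.1893.

Z = 1.19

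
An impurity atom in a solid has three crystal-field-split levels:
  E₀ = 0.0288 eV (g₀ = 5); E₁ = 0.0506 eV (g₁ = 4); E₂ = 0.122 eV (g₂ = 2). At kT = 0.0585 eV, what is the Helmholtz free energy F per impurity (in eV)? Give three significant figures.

-0.0940 eV

Eᵢ/kT = 0.49231, 0.86496, 2.0855.
Z = Σ gᵢe^(−Eᵢ/kT) = 5·e^(−0.49231) + 4·e^(−0.86496) + 2·e^(−2.0855) = 3.0561 + 1.6843 + 0.24849 = 4.9889.
F = −kT ln Z = −0.0585 × ln(4.9889) = −0.0585 × 1.6072 = -0.0940 eV.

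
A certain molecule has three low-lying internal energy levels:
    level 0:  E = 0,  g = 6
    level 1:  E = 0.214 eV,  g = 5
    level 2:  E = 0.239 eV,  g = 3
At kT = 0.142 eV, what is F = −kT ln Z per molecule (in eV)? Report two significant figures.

Eᵢ/kT = 0, 1.507, 1.683.
Z = Σ gᵢe^(−Eᵢ/kT) = 6·e^(−0) + 5·e^(−1.507) + 3·e^(−1.683) = 6.000 + 1.108 + 0.5574 = 7.665.
F = −kT ln Z = −0.142 × ln(7.665) = −0.142 × 2.037 = -0.29 eV.

-0.29 eV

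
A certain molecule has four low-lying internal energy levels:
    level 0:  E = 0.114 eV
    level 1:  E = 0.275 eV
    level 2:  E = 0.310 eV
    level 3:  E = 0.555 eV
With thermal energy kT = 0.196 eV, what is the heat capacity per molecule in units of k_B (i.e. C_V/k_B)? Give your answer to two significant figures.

0.37

Eᵢ/kT = 0.5816, 1.403, 1.582, 2.832.
Z = Σ e^(−Eᵢ/kT) = e^(−0.5816) + e^(−1.403) + e^(−1.582) + e^(−2.832) = 0.5590 + 0.2459 + 0.2056 + 0.05889 = 1.069.
⟨E⟩ = 0.2131 eV, ⟨E²⟩ = 0.05964 eV².
C_V/k_B = (⟨E²⟩ − ⟨E⟩²)/(kT)² = (0.05964 − 0.04541)/0.03842 = 0.37.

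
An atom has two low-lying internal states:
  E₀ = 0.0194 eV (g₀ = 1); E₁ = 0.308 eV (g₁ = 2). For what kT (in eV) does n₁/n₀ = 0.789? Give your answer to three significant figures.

0.310 eV

n₁/n₀ = (g₁/g₀) exp[−(E₁−E₀)/kT] = 0.789.
⇒ (E₁−E₀)/kT = ln((2/1)/0.789) = ln(2.5349) = 0.93015.
kT = 0.2886 eV / 0.93015 = 0.310 eV.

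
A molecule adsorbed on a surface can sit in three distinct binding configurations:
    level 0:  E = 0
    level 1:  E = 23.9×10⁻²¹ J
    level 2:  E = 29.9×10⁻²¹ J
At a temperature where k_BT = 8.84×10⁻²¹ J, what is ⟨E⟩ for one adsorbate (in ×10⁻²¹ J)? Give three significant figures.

2.38 ×10⁻²¹ J

Eᵢ/kT = 0, 2.7036, 3.3824.
Z = Σ e^(−Eᵢ/kT) = e^(−0) + e^(−2.7036) + e^(−3.3824) = 1.0000 + 0.066964 + 0.033966 = 1.1009.
⟨E⟩ = Σ Eᵢ e^(−Eᵢ/kT) / Z = (0·1.0000 + 23.9·0.066964 + 29.9·0.033966) / 1.1009 = 2.38 ×10⁻²¹ J.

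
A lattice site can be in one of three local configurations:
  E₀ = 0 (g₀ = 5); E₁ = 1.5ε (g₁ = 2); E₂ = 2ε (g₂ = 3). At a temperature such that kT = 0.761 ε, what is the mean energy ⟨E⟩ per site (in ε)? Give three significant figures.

Eᵢ/kT = 0, 1.9711, 2.6281.
Z = Σ gᵢe^(−Eᵢ/kT) = 5·e^(−0) + 2·e^(−1.9711) + 3·e^(−2.6281) = 5.0000 + 0.27861 + 0.21665 = 5.4953.
⟨E⟩ = Σ Eᵢ gᵢe^(−Eᵢ/kT) / Z = (0·5.0000 + 1.5·0.27861 + 2·0.21665) / 5.4953 = 0.155 ε.

0.155 ε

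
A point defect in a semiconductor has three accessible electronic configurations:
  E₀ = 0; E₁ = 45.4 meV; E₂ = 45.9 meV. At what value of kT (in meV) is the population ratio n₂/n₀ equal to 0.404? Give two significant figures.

51 meV

n₂/n₀ = exp[−(E₂−E₀)/kT] = 0.404.
⇒ (E₂−E₀)/kT = ln(1/0.404) = ln(2.475) = 0.9062.
kT = 45.9 meV / 0.9062 = 51 meV.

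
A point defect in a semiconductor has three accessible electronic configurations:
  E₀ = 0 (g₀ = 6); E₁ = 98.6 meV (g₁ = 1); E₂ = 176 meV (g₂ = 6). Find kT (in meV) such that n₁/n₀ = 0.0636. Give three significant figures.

102 meV

n₁/n₀ = (g₁/g₀) exp[−(E₁−E₀)/kT] = 0.0636.
⇒ (E₁−E₀)/kT = ln((1/6)/0.0636) = ln(2.6205) = 0.96337.
kT = 98.6 meV / 0.96337 = 102 meV.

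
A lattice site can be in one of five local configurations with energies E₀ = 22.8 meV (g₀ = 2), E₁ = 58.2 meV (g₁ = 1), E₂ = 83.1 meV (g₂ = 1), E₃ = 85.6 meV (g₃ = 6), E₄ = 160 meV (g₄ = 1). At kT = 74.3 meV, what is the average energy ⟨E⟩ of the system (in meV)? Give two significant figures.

Eᵢ/kT = 0.3069, 0.7833, 1.118, 1.152, 2.153.
Z = Σ gᵢe^(−Eᵢ/kT) = 2·e^(−0.3069) + 1·e^(−0.7833) + 1·e^(−1.118) + 6·e^(−1.152) + 1·e^(−2.153) = 1.471 + 0.4569 + 0.3269 + 1.896 + 0.1161 = 4.267.
⟨E⟩ = Σ Eᵢ gᵢe^(−Eᵢ/kT) / Z = (22.8·1.471 + 58.2·0.4569 + 83.1·0.3269 + 85.6·1.896 + 160·0.1161) / 4.267 = 63 meV.

63 meV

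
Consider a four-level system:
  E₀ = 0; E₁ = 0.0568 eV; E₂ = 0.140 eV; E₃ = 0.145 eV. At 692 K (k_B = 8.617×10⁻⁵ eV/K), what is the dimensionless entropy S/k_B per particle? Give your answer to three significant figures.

0.964

k_BT = 8.617×10⁻⁵ × 692 K = 0.059630 eV.
Eᵢ/kT = 0, 0.95254, 2.3478, 2.4317.
Z = Σ e^(−Eᵢ/kT) = e^(−0) + e^(−0.95254) + e^(−2.3478) + e^(−2.4317) = 1.0000 + 0.38576 + 0.095579 + 0.087887 = 1.5692.
⟨E⟩ = Σ EᵢPᵢ = 0.030612 eV.
S/k_B = ln Z + ⟨E⟩/kT = ln(1.5692) + 0.030612/0.059630 = 0.45057 + 0.51337 = 0.964.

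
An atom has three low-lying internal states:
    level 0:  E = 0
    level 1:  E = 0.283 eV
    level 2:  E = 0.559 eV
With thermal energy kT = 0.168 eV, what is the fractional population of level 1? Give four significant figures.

Eᵢ/kT = 0, 1.68452, 3.32738.
Z = Σ e^(−Eᵢ/kT) = e^(−0) + e^(−1.68452) + e^(−3.32738) = 1.00000 + 0.185533 + 0.0358870 = 1.22142.
P₁ = e^(−E₁/kT) / Z = 0.185533/1.22142 = 0.1519.

0.1519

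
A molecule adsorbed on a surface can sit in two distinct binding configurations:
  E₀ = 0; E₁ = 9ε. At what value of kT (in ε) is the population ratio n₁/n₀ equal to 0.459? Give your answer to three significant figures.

n₁/n₀ = exp[−(E₁−E₀)/kT] = 0.459.
⇒ (E₁−E₀)/kT = ln(1/0.459) = ln(2.1786) = 0.77868.
kT = 9ε / 0.77868 = 11.6 ε.

11.6 ε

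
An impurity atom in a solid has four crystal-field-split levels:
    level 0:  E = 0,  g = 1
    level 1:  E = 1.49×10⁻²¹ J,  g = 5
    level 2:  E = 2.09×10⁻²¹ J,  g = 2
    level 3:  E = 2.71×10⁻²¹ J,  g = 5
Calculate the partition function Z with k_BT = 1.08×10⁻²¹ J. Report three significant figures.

Eᵢ/kT = 0, 1.3796, 1.9352, 2.5093.
Z = Σ gᵢe^(−Eᵢ/kT) = 1·e^(−0) + 5·e^(−1.3796) + 2·e^(−1.9352) + 5·e^(−2.5093) = 1.0000 + 1.2584 + 0.28879 + 0.40663 = 2.9538.

Z = 2.95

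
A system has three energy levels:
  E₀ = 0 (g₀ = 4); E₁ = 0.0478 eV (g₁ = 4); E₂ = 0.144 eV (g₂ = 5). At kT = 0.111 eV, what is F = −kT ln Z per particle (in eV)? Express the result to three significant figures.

Eᵢ/kT = 0, 0.43063, 1.2973.
Z = Σ gᵢe^(−Eᵢ/kT) = 4·e^(−0) + 4·e^(−0.43063) + 5·e^(−1.2973) = 4.0000 + 2.6004 + 1.3663 = 7.9667.
F = −kT ln Z = −0.111 × ln(7.9667) = −0.111 × 2.0753 = -0.230 eV.

-0.230 eV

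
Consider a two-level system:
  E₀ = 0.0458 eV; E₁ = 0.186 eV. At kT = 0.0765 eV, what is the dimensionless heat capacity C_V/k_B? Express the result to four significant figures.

Eᵢ/kT = 0.598693, 2.43137.
Z = Σ e^(−Eᵢ/kT) = e^(−0.598693) + e^(−2.43137) = 0.549529 + 0.0879163 = 0.637445.
⟨E⟩ = 0.0651364 eV, ⟨E²⟩ = 0.00657981 eV².
C_V/k_B = (⟨E²⟩ − ⟨E⟩²)/(kT)² = (0.00657981 − 0.00424275)/0.00585225 = 0.3993.

0.3993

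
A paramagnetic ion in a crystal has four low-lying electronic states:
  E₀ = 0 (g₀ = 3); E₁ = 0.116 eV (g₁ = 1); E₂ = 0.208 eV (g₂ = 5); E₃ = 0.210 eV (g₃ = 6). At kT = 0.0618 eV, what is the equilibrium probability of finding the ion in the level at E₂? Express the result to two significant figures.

Eᵢ/kT = 0, 1.877, 3.366, 3.398.
Z = Σ gᵢe^(−Eᵢ/kT) = 3·e^(−0) + 1·e^(−1.877) + 5·e^(−3.366) + 6·e^(−3.398) = 3.000 + 0.1530 + 0.1726 + 0.2006 = 3.526.
P₂ = g₂ e^(−E₂/kT) / Z = 0.1726/3.526 = 0.049.

0.049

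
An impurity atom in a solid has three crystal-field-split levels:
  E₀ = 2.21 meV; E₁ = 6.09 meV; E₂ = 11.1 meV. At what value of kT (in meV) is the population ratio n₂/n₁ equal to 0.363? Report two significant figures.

4.9 meV

n₂/n₁ = exp[−(E₂−E₁)/kT] = 0.363.
⇒ (E₂−E₁)/kT = ln(1/0.363) = ln(2.755) = 1.013.
kT = 5.01 meV / 1.013 = 4.9 meV.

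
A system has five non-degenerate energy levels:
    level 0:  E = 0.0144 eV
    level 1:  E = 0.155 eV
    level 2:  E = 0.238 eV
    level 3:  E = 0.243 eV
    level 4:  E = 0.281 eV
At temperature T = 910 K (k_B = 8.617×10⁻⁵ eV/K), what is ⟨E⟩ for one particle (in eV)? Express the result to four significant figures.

0.05831 eV

k_BT = 8.617×10⁻⁵ × 910 K = 0.0784147 eV.
Eᵢ/kT = 0.183639, 1.97667, 3.03515, 3.09891, 3.58351.
Z = Σ e^(−Eᵢ/kT) = e^(−0.183639) + e^(−1.97667) + e^(−3.03515) + e^(−3.09891) + e^(−3.58351) = 0.832236 + 0.138530 + 0.0480675 + 0.0450983 + 0.0277780 = 1.09171.
⟨E⟩ = Σ Eᵢ e^(−Eᵢ/kT) / Z = (0.0144·0.832236 + 0.155·0.138530 + 0.238·0.0480675 + 0.243·0.0450983 + 0.281·0.0277780) / 1.09171 = 0.05831 eV.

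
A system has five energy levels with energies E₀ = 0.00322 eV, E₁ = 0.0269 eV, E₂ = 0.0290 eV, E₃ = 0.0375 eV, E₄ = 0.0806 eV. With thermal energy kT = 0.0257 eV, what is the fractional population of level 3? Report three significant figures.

Eᵢ/kT = 0.12529, 1.0467, 1.1284, 1.4591, 3.1362.
Z = Σ e^(−Eᵢ/kT) = e^(−0.12529) + e^(−1.0467) + e^(−1.1284) + e^(−1.4591) + e^(−3.1362) = 0.88224 + 0.35109 + 0.32355 + 0.23245 + 0.043448 = 1.8328.
P₃ = e^(−E₃/kT) / Z = 0.23245/1.8328 = 0.127.

0.127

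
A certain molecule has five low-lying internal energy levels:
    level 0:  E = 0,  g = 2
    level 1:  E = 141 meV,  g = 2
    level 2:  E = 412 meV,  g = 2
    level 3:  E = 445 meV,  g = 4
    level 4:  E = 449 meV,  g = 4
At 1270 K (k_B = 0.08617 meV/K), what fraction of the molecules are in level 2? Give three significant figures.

k_BT = 0.08617 × 1270 K = 109.44 meV.
Eᵢ/kT = 0, 1.2884, 3.7646, 4.0662, 4.1027.
Z = Σ gᵢe^(−Eᵢ/kT) = 2·e^(−0) + 2·e^(−1.2884) + 2·e^(−3.7646) + 4·e^(−4.0662) + 4·e^(−4.1027) = 2.0000 + 0.55142 + 0.046354 + 0.068570 + 0.066112 = 2.7325.
P₂ = g₂ e^(−E₂/kT) / Z = 0.046354/2.7325 = 0.0170.

0.0170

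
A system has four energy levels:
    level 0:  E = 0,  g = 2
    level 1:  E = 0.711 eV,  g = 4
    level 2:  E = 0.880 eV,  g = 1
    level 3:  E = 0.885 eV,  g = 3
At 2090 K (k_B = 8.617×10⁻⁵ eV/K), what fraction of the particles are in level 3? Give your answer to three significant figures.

k_BT = 8.617×10⁻⁵ × 2090 K = 0.18010 eV.
Eᵢ/kT = 0, 3.9478, 4.8862, 4.9139.
Z = Σ gᵢe^(−Eᵢ/kT) = 2·e^(−0) + 4·e^(−3.9478) + 1·e^(−4.8862) + 3·e^(−4.9139) = 2.0000 + 0.077188 + 0.0075501 + 0.022031 = 2.1068.
P₃ = g₃ e^(−E₃/kT) / Z = 0.022031/2.1068 = 0.0105.

0.0105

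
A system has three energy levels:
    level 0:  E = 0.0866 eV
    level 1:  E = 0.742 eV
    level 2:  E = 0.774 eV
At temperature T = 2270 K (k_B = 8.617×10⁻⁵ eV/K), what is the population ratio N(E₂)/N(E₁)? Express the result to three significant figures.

k_BT = 8.617×10⁻⁵ × 2270 K = 0.19561 eV.
n₂/n₁ = exp[−(E₂−E₁)/kT] = exp(−(0.032 eV)/(0.19561 eV)) = exp(-0.16359) = 0.849.

0.849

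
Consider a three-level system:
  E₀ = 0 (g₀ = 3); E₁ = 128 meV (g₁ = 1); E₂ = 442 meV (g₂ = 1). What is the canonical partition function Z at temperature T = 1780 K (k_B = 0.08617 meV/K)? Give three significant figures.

k_BT = 0.08617 × 1780 K = 153.38 meV.
Eᵢ/kT = 0, 0.83453, 2.8817.
Z = Σ gᵢe^(−Eᵢ/kT) = 3·e^(−0) + 1·e^(−0.83453) + 1·e^(−2.8817) = 3.0000 + 0.43408 + 0.056039 = 3.4901.

Z = 3.49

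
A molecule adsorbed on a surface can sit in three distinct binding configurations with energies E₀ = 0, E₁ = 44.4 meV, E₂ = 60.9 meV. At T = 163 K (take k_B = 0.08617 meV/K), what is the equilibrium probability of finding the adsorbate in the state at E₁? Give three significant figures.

k_BT = 0.08617 × 163 K = 14.046 meV.
Eᵢ/kT = 0, 3.1610, 4.3358.
Z = Σ e^(−Eᵢ/kT) = e^(−0) + e^(−3.1610) + e^(−4.3358) = 1.0000 + 0.042383 + 0.013091 = 1.0555.
P₁ = e^(−E₁/kT) / Z = 0.042383/1.0555 = 0.0402.

0.0402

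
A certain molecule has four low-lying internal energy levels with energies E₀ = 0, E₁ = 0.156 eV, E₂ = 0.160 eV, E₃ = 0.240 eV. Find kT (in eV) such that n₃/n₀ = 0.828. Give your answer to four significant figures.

n₃/n₀ = exp[−(E₃−E₀)/kT] = 0.828.
⇒ (E₃−E₀)/kT = ln(1/0.828) = ln(1.20773) = 0.188743.
kT = 0.240 eV / 0.188743 = 1.272 eV.

1.272 eV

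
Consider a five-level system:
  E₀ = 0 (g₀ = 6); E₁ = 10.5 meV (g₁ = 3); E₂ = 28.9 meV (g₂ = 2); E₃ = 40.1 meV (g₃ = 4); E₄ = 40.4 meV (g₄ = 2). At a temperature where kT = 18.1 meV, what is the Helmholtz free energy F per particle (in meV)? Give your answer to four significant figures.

-39.23 meV

Eᵢ/kT = 0, 0.580110, 1.59669, 2.21547, 2.23204.
Z = Σ gᵢe^(−Eᵢ/kT) = 6·e^(−0) + 3·e^(−0.580110) + 2·e^(−1.59669) + 4·e^(−2.21547) + 2·e^(−2.23204) = 6.00000 + 1.67951 + 0.405132 + 0.436409 + 0.214619 = 8.73567.
F = −kT ln Z = −18.1 × ln(8.73567) = −18.1 × 2.16741 = -39.23 meV.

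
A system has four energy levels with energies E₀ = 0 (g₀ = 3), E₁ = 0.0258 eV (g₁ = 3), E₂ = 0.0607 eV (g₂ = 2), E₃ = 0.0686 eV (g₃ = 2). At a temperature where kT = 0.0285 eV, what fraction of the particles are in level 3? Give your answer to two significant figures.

0.039

Eᵢ/kT = 0, 0.9053, 2.130, 2.407.
Z = Σ gᵢe^(−Eᵢ/kT) = 3·e^(−0) + 3·e^(−0.9053) + 2·e^(−2.130) + 2·e^(−2.407) = 3.000 + 1.213 + 0.2377 + 0.1802 = 4.631.
P₃ = g₃ e^(−E₃/kT) / Z = 0.1802/4.631 = 0.039.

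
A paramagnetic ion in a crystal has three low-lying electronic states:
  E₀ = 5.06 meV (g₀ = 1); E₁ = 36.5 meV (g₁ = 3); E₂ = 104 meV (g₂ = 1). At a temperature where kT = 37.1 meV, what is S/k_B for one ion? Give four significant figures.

1.398

Eᵢ/kT = 0.136388, 0.983827, 2.80323.
Z = Σ gᵢe^(−Eᵢ/kT) = 1·e^(−0.136388) + 3·e^(−0.983827) + 1·e^(−2.80323) = 0.872504 + 1.12163 + 0.0606140 = 2.05475.
⟨E⟩ = Σ EᵢPᵢ = 25.1409 meV.
S/k_B = ln Z + ⟨E⟩/kT = ln(2.05475) + 25.1409/37.1 = 0.720154 + 0.677652 = 1.398.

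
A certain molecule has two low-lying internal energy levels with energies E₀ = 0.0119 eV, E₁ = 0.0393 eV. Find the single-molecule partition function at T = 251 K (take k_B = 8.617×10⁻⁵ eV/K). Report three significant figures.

k_BT = 8.617×10⁻⁵ × 251 K = 0.021629 eV.
Eᵢ/kT = 0.55019, 1.8170.
Z = Σ e^(−Eᵢ/kT) = e^(−0.55019) + e^(−1.8170) = 0.57684 + 0.16251 = 0.73935.

Z = 0.739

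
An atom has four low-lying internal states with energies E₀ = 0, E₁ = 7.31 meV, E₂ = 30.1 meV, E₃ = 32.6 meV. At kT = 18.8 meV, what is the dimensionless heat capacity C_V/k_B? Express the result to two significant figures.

Eᵢ/kT = 0, 0.3888, 1.601, 1.734.
Z = Σ e^(−Eᵢ/kT) = e^(−0) + e^(−0.3888) + e^(−1.601) + e^(−1.734) = 1.000 + 0.6779 + 0.2017 + 0.1766 = 2.056.
⟨E⟩ = 8.163 meV, ⟨E²⟩ = 197.8 meV².
C_V/k_B = (⟨E²⟩ − ⟨E⟩²)/(kT)² = (197.8 − 66.63)/353.4 = 0.37.

0.37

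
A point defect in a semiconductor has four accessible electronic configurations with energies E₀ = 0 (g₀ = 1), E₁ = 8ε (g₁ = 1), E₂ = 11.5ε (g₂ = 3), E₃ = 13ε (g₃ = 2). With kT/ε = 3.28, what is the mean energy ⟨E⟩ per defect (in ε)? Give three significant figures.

1.83 ε

Eᵢ/kT = 0, 2.4390, 3.5061, 3.9634.
Z = Σ gᵢe^(−Eᵢ/kT) = 1·e^(−0) + 1·e^(−2.4390) + 3·e^(−3.5061) + 2·e^(−3.9634) = 1.0000 + 0.087248 + 0.090041 + 0.037997 = 1.2153.
⟨E⟩ = Σ Eᵢ gᵢe^(−Eᵢ/kT) / Z = (0·1.0000 + 8·0.087248 + 11.5·0.090041 + 13·0.037997) / 1.2153 = 1.83 ε.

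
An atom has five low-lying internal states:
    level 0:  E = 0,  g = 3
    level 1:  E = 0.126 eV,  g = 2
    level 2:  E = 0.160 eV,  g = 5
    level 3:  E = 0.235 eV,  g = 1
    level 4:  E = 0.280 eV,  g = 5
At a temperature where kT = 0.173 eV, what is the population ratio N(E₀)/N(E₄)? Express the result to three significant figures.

n₀/n₄ = (g₀/g₄) exp[−(E₀−E₄)/kT] = (3/5) × exp(−(-0.280 eV)/(0.173 eV)) = (3/5) × exp(1.6185) = 3.03.

3.03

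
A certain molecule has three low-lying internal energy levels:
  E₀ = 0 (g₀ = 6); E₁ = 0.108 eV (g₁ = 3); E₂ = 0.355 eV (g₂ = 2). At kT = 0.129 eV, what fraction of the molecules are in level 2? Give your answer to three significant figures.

Eᵢ/kT = 0, 0.83721, 2.7519.
Z = Σ gᵢe^(−Eᵢ/kT) = 6·e^(−0) + 3·e^(−0.83721) + 2·e^(−2.7519) = 6.0000 + 1.2988 + 0.12761 = 7.4264.
P₂ = g₂ e^(−E₂/kT) / Z = 0.12761/7.4264 = 0.0172.

0.0172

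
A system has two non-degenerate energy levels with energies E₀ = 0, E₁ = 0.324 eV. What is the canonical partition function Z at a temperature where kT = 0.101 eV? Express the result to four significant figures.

Eᵢ/kT = 0, 3.20792.
Z = Σ e^(−Eᵢ/kT) = e^(−0) + e^(−3.20792) = 1.00000 + 0.0404406 = 1.04044.

Z = 1.040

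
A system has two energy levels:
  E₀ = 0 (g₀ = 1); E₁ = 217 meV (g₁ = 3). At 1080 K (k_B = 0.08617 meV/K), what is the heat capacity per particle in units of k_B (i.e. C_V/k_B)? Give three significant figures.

0.950

k_BT = 0.08617 × 1080 K = 93.064 meV.
Eᵢ/kT = 0, 2.3317.
Z = Σ gᵢe^(−Eᵢ/kT) = 1·e^(−0) + 3·e^(−2.3317) = 1.0000 + 0.29139 = 1.2914.
⟨E⟩ = 48.964 meV, ⟨E²⟩ = 10625 meV².
C_V/k_B = (⟨E²⟩ − ⟨E⟩²)/(kT)² = (10625 − 2397.5)/8660.9 = 0.950.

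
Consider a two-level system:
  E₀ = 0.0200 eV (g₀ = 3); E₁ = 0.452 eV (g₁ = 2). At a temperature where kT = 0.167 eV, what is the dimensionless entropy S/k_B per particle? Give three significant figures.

1.27

Eᵢ/kT = 0.11976, 2.7066.
Z = Σ gᵢe^(−Eᵢ/kT) = 3·e^(−0.11976) + 2·e^(−2.7066) = 2.6614 + 0.13353 = 2.7949.
⟨E⟩ = Σ EᵢPᵢ = 0.040640 eV.
S/k_B = ln Z + ⟨E⟩/kT = ln(2.7949) + 0.040640/0.167 = 1.0278 + 0.24335 = 1.27.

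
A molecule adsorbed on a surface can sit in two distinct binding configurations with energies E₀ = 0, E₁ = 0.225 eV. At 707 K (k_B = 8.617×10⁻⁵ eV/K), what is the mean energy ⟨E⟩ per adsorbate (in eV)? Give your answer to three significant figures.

0.00546 eV

k_BT = 8.617×10⁻⁵ × 707 K = 0.060922 eV.
Eᵢ/kT = 0, 3.6932.
Z = Σ e^(−Eᵢ/kT) = e^(−0) + e^(−3.6932) = 1.0000 + 0.024892 = 1.0249.
⟨E⟩ = Σ Eᵢ e^(−Eᵢ/kT) / Z = (0·1.0000 + 0.225·0.024892) / 1.0249 = 0.00546 eV.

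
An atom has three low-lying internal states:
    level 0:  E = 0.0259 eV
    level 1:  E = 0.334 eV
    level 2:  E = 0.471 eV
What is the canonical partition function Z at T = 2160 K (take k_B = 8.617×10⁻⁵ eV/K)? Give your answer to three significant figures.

Z = 1.12

k_BT = 8.617×10⁻⁵ × 2160 K = 0.18613 eV.
Eᵢ/kT = 0.13915, 1.7944, 2.5305.
Z = Σ e^(−Eᵢ/kT) = e^(−0.13915) + e^(−1.7944) + e^(−2.5305) = 0.87010 + 0.16623 + 0.079619 = 1.1159.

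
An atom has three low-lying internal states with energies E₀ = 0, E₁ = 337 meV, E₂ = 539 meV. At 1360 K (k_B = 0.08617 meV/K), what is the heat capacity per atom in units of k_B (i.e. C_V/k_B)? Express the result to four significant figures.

k_BT = 0.08617 × 1360 K = 117.191 meV.
Eᵢ/kT = 0, 2.87565, 4.59933.
Z = Σ e^(−Eᵢ/kT) = e^(−0) + e^(−2.87565) + e^(−4.59933) = 1.00000 + 0.0563795 + 0.0100586 = 1.06644.
⟨E⟩ = 22.9000 meV, ⟨E²⟩ = 8744.23 meV².
C_V/k_B = (⟨E²⟩ − ⟨E⟩²)/(kT)² = (8744.23 − 524.410)/13733.7 = 0.5985.

0.5985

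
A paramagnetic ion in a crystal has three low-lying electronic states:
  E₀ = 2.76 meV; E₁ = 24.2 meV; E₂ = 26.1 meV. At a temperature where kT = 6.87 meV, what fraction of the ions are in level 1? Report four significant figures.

Eᵢ/kT = 0.401747, 3.52256, 3.79913.
Z = Σ e^(−Eᵢ/kT) = e^(−0.401747) + e^(−3.52256) + e^(−3.79913) = 0.669150 + 0.0295238 + 0.0223902 = 0.721064.
P₁ = e^(−E₁/kT) / Z = 0.0295238/0.721064 = 0.04094.

0.04094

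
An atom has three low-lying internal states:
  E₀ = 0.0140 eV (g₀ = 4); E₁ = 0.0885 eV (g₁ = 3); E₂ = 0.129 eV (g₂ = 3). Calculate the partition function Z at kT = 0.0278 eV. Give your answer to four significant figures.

Z = 2.571

Eᵢ/kT = 0.503597, 3.18345, 4.64029.
Z = Σ gᵢe^(−Eᵢ/kT) = 4·e^(−0.503597) + 3·e^(−3.18345) + 3·e^(−4.64029) = 2.41741 + 0.124327 + 0.0289647 = 2.57070.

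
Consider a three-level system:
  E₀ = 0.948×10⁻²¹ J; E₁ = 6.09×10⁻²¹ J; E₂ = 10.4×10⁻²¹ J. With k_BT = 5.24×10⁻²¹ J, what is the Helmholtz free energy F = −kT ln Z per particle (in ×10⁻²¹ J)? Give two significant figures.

Eᵢ/kT = 0.1809, 1.162, 1.985.
Z = Σ e^(−Eᵢ/kT) = e^(−0.1809) + e^(−1.162) + e^(−1.985) = 0.8345 + 0.3129 + 0.1374 = 1.285.
F = −kT ln Z = −5.24 × ln(1.285) = −5.24 × 0.2508 = -1.3 ×10⁻²¹ J.

-1.3 ×10⁻²¹ J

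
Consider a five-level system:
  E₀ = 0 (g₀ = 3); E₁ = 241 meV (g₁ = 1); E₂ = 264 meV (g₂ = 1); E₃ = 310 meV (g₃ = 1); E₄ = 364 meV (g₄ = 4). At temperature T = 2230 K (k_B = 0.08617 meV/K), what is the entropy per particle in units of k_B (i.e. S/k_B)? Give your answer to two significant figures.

2.0

k_BT = 0.08617 × 2230 K = 192.2 meV.
Eᵢ/kT = 0, 1.254, 1.374, 1.613, 1.894.
Z = Σ gᵢe^(−Eᵢ/kT) = 3·e^(−0) + 1·e^(−1.254) + 1·e^(−1.374) + 1·e^(−1.613) + 4·e^(−1.894) = 3.000 + 0.2854 + 0.2531 + 0.1993 + 0.6019 = 4.340.
⟨E⟩ = Σ EᵢPᵢ = 95.96 meV.
S/k_B = ln Z + ⟨E⟩/kT = ln(4.340) + 95.96/192.2 = 1.468 + 0.4993 = 2.0.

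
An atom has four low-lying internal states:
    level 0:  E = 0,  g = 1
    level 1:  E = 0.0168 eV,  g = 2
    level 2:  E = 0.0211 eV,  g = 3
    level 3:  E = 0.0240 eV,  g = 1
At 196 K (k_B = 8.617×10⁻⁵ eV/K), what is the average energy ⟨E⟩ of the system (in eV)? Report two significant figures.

0.013 eV

k_BT = 8.617×10⁻⁵ × 196 K = 0.01689 eV.
Eᵢ/kT = 0, 0.9947, 1.249, 1.421.
Z = Σ gᵢe^(−Eᵢ/kT) = 1·e^(−0) + 2·e^(−0.9947) + 3·e^(−1.249) + 1·e^(−1.421) = 1.000 + 0.7397 + 0.8604 + 0.2415 = 2.842.
⟨E⟩ = Σ Eᵢ gᵢe^(−Eᵢ/kT) / Z = (0·1.000 + 0.0168·0.7397 + 0.0211·0.8604 + 0.0240·0.2415) / 2.842 = 0.013 eV.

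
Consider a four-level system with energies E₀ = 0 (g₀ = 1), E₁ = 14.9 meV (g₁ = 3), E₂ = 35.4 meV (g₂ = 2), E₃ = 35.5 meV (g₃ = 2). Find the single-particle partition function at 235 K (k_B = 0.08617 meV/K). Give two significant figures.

Z = 3.1

k_BT = 0.08617 × 235 K = 20.25 meV.
Eᵢ/kT = 0, 0.7358, 1.748, 1.753.
Z = Σ gᵢe^(−Eᵢ/kT) = 1·e^(−0) + 3·e^(−0.7358) + 2·e^(−1.748) + 2·e^(−1.753) = 1.000 + 1.437 + 0.3482 + 0.3465 = 3.132.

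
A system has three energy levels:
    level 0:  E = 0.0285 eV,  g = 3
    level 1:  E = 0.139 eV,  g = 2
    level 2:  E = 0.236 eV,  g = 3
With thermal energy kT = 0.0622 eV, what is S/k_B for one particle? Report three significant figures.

1.51

Eᵢ/kT = 0.45820, 2.2347, 3.7942.
Z = Σ gᵢe^(−Eᵢ/kT) = 3·e^(−0.45820) + 2·e^(−2.2347) + 3·e^(−3.7942) = 1.8973 + 0.21405 + 0.067503 = 2.1789.
⟨E⟩ = Σ EᵢPᵢ = 0.045783 eV.
S/k_B = ln Z + ⟨E⟩/kT = ln(2.1789) + 0.045783/0.0622 = 0.77882 + 0.73606 = 1.51.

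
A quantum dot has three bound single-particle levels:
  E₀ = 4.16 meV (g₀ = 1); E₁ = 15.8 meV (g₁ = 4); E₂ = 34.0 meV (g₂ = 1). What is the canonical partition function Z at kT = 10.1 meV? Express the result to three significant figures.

Z = 1.53

Eᵢ/kT = 0.41188, 1.5644, 3.3663.
Z = Σ gᵢe^(−Eᵢ/kT) = 1·e^(−0.41188) + 4·e^(−1.5644) + 1·e^(−3.3663) = 0.66240 + 0.83685 + 0.034517 = 1.5338.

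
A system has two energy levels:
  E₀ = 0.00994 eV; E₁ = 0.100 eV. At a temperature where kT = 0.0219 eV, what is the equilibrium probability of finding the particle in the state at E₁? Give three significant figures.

Eᵢ/kT = 0.45388, 4.5662.
Z = Σ e^(−Eᵢ/kT) = e^(−0.45388) + e^(−4.5662) = 0.63516 + 0.010397 = 0.64556.
P₁ = e^(−E₁/kT) / Z = 0.010397/0.64556 = 0.0161.

0.0161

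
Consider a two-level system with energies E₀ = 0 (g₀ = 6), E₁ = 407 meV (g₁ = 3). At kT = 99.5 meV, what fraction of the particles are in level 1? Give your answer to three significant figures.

0.00830

Eᵢ/kT = 0, 4.0905.
Z = Σ gᵢe^(−Eᵢ/kT) = 6·e^(−0) + 3·e^(−4.0905) = 6.0000 + 0.050193 = 6.0502.
P₁ = g₁ e^(−E₁/kT) / Z = 0.050193/6.0502 = 0.00830.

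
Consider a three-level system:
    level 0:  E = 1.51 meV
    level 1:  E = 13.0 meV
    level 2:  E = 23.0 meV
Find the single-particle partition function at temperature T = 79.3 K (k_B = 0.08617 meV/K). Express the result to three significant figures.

k_BT = 0.08617 × 79.3 K = 6.8333 meV.
Eᵢ/kT = 0.22098, 1.9024, 3.3659.
Z = Σ e^(−Eᵢ/kT) = e^(−0.22098) + e^(−1.9024) + e^(−3.3659) = 0.80173 + 0.14921 + 0.034531 = 0.98547.

Z = 0.985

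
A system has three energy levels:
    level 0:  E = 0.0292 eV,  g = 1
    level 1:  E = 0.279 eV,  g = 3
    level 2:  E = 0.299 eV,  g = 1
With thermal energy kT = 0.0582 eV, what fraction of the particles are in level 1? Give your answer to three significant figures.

0.0390

Eᵢ/kT = 0.50172, 4.7938, 5.1375.
Z = Σ gᵢe^(−Eᵢ/kT) = 1·e^(−0.50172) + 3·e^(−4.7938) + 1·e^(−5.1375) = 0.60549 + 0.024843 + 0.0058724 = 0.63621.
P₁ = g₁ e^(−E₁/kT) / Z = 0.024843/0.63621 = 0.0390.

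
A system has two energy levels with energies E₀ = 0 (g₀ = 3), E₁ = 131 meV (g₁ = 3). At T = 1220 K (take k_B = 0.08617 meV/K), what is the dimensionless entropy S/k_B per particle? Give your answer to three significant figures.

k_BT = 0.08617 × 1220 K = 105.13 meV.
Eᵢ/kT = 0, 1.2461.
Z = Σ gᵢe^(−Eᵢ/kT) = 3·e^(−0) + 3·e^(−1.2461) = 3.0000 + 0.86287 = 3.8629.
⟨E⟩ = Σ EᵢPᵢ = 29.262 meV.
S/k_B = ln Z + ⟨E⟩/kT = ln(3.8629) + 29.262/105.13 = 1.3514 + 0.27834 = 1.63.

1.63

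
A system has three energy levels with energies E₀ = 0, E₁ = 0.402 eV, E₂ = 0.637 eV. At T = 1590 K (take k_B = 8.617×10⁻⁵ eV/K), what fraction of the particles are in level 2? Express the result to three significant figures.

k_BT = 8.617×10⁻⁵ × 1590 K = 0.13701 eV.
Eᵢ/kT = 0, 2.9341, 4.6493.
Z = Σ e^(−Eᵢ/kT) = e^(−0) + e^(−2.9341) + e^(−4.6493) = 1.0000 + 0.053179 + 0.0095683 = 1.0627.
P₂ = e^(−E₂/kT) / Z = 0.0095683/1.0627 = 0.00900.

0.00900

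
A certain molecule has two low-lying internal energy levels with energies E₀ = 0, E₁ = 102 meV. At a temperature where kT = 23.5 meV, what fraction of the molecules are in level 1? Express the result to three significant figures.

Eᵢ/kT = 0, 4.3404.
Z = Σ e^(−Eᵢ/kT) = e^(−0) + e^(−4.3404) = 1.0000 + 0.013031 = 1.0130.
P₁ = e^(−E₁/kT) / Z = 0.013031/1.0130 = 0.0129.

0.0129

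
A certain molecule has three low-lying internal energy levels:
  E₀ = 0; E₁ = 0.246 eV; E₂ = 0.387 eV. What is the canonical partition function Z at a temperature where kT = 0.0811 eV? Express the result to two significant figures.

Z = 1.1

Eᵢ/kT = 0, 3.033, 4.772.
Z = Σ e^(−Eᵢ/kT) = e^(−0) + e^(−3.033) + e^(−4.772) = 1.000 + 0.04817 + 0.008463 = 1.057.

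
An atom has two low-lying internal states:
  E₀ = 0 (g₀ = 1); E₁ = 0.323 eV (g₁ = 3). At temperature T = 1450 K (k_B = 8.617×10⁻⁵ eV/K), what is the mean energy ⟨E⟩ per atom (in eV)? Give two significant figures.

k_BT = 8.617×10⁻⁵ × 1450 K = 0.1249 eV.
Eᵢ/kT = 0, 2.586.
Z = Σ gᵢe^(−Eᵢ/kT) = 1·e^(−0) + 3·e^(−2.586) = 1.000 + 0.2260 = 1.226.
⟨E⟩ = Σ Eᵢ gᵢe^(−Eᵢ/kT) / Z = (0·1.000 + 0.323·0.2260) / 1.226 = 0.060 eV.

0.060 eV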